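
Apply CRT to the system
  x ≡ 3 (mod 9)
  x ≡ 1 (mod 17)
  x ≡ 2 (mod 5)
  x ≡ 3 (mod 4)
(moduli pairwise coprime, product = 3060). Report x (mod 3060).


Product of moduli M = 9 · 17 · 5 · 4 = 3060.
Merge one congruence at a time:
  Start: x ≡ 3 (mod 9).
  Combine with x ≡ 1 (mod 17); new modulus lcm = 153.
    Write x = 3 + 9·t and substitute into x ≡ 1 (mod 17): 9·t ≡ 1 − 3 = -2 (mod 17).
    Reduce coefficients mod 17: 9·t ≡ 15 (mod 17).
    The inverse of 9 mod 17 is 2 (since 9·2 = 18 = 1·17 + 1), so t ≡ 2·15 = 30 ≡ 13 (mod 17).
    Then x = 3 + 9·13 = 120, valid modulo lcm(9, 17) = 153: x ≡ 120 (mod 153).
  Combine with x ≡ 2 (mod 5); new modulus lcm = 765.
    Write x = 120 + 153·t and substitute into x ≡ 2 (mod 5): 153·t ≡ 2 − 120 = -118 (mod 5).
    Reduce coefficients mod 5: 3·t ≡ 2 (mod 5).
    The inverse of 3 mod 5 is 2 (since 3·2 = 6 = 1·5 + 1), so t ≡ 2·2 = 4 ≡ 4 (mod 5).
    Then x = 120 + 153·4 = 732, valid modulo lcm(153, 5) = 765: x ≡ 732 (mod 765).
  Combine with x ≡ 3 (mod 4); new modulus lcm = 3060.
    Write x = 732 + 765·t and substitute into x ≡ 3 (mod 4): 765·t ≡ 3 − 732 = -729 (mod 4).
    Reduce coefficients mod 4: 1·t ≡ 3 (mod 4).
    So t ≡ 3 (mod 4).
    Then x = 732 + 765·3 = 3027, valid modulo lcm(765, 4) = 3060: x ≡ 3027 (mod 3060).
Verify against each original: 3027 mod 9 = 3, 3027 mod 17 = 1, 3027 mod 5 = 2, 3027 mod 4 = 3.

x ≡ 3027 (mod 3060).


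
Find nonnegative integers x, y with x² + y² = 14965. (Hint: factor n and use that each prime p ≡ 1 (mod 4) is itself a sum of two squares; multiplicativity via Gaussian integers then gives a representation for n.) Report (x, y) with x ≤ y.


Step 1: Factor n = 14965 = 5 · 41 · 73.
Step 2: Check the mod-4 condition on each prime factor: 5 ≡ 1 (mod 4), exponent 1; 41 ≡ 1 (mod 4), exponent 1; 73 ≡ 1 (mod 4), exponent 1.
All primes ≡ 3 (mod 4) appear to even exponent (or don't appear), so by the two-squares theorem n IS expressible as a sum of two squares.
Step 3: Build a representation. Here n = 5 · 41 · 73 is a product of primes ≡ 1 (mod 4). Each prime p ≡ 1 (mod 4) is itself a sum of two squares; find a² by testing p − a² for a perfect square:
  5: 5 − 1² = 4 = 2² ⇒ 5 = 1² + 2².
  41: 41 − 1² = 40, 41 − 2² = 37, 41 − 3² = 32, 41 − 4² = 25 = 5² ⇒ 41 = 4² + 5².
  73: 73 − 1² = 72, 73 − 2² = 69, 73 − 3² = 64 = 8² ⇒ 73 = 3² + 8².
  Combine using the Brahmagupta–Fibonacci identity (a² + b²)(c² + d²) = (ac − bd)² + (ad + bc)² = (ac + bd)² + (ad − bc)²:
  5 · 41 = 205: from (1² + 2²)(4² + 5²), take (1·4 − 2·5, 1·5 + 2·4) = (4 − 10, 5 + 8) = (-6, 13); dropping signs (only squares matter) gives (6, 13); check 6² + 13² = 36 + 169 = 205 ✓.
  205 · 73 = 14965: from (6² + 13²)(3² + 8²), take (6·3 − 13·8, 6·8 + 13·3) = (18 − 104, 48 + 39) = (-86, 87); dropping signs (only squares matter) gives (86, 87); check 86² + 87² = 7396 + 7569 = 14965 ✓.
Step 4: Order so x ≤ y and verify: 86² + 87² = 7396 + 7569 = 14965 = n. ✓

n = 14965 = 86² + 87² (one valid representation with x ≤ y).


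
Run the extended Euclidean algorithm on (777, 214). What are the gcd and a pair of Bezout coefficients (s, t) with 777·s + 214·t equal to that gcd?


Euclidean algorithm on (777, 214) — divide until remainder is 0:
  777 = 3 · 214 + 135
  214 = 1 · 135 + 79
  135 = 1 · 79 + 56
  79 = 1 · 56 + 23
  56 = 2 · 23 + 10
  23 = 2 · 10 + 3
  10 = 3 · 3 + 1
  3 = 3 · 1 + 0
gcd(777, 214) = 1.
Track Bezout coefficients alongside the remainders: start with r₀ = 777 = a·1 + b·0 (s = 1, t = 0) and r₁ = 214 = a·0 + b·1 (s = 0, t = 1); each new remainder r_{k+1} = r_{k-1} − q_k·r_k inherits s_{k+1} = s_{k-1} − q_k·s_k, t_{k+1} = t_{k-1} − q_k·t_k, so r_k = a·s_k + b·t_k at every step:
  q = 3: r = 135, s = 1 − 3·0 = 1, t = 0 − 3·1 = -3  (check: 777·1 + 214·(-3) = 135)
  q = 1: r = 79, s = 0 − 1·1 = -1, t = 1 − 1·(-3) = 4  (check: 777·(-1) + 214·4 = 79)
  q = 1: r = 56, s = 1 − 1·(-1) = 2, t = -3 − 1·4 = -7  (check: 777·2 + 214·(-7) = 56)
  q = 1: r = 23, s = -1 − 1·2 = -3, t = 4 − 1·(-7) = 11  (check: 777·(-3) + 214·11 = 23)
  q = 2: r = 10, s = 2 − 2·(-3) = 8, t = -7 − 2·11 = -29  (check: 777·8 + 214·(-29) = 10)
  q = 2: r = 3, s = -3 − 2·8 = -19, t = 11 − 2·(-29) = 69  (check: 777·(-19) + 214·69 = 3)
  q = 3: r = 1, s = 8 − 3·(-19) = 65, t = -29 − 3·69 = -236  (check: 777·65 + 214·(-236) = 1)
The row with r = 1 (the gcd) gives the Bezout coefficients s = 65, t = -236.
Result: 777 · (65) + 214 · (-236) = 1.

gcd(777, 214) = 1; s = 65, t = -236 (check: 777·65 + 214·(-236) = 1).


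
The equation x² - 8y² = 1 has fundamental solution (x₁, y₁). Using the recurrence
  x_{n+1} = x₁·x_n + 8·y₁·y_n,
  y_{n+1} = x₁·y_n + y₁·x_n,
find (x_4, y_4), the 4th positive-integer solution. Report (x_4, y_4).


Step 1: Find the fundamental solution (x₁, y₁) of x² - 8y² = 1.
  Expand √8 as a continued fraction. a₀ = ⌊√8⌋ = 2; iterate m_{k+1} = d_k·a_k − m_k, d_{k+1} = (8 − m_{k+1}²)/d_k, a_{k+1} = ⌊(a₀ + m_{k+1})/d_{k+1}⌋ (starting m₀ = 0, d₀ = 1), with convergents p_k = a_k·p_{k-1} + p_{k-2}, q_k = a_k·q_{k-1} + q_{k-2} (p₋₁ = 1, q₋₁ = 0):
  k = 0: a₀ = 2; p₀/q₀ = 2/1; p₀² − 8·q₀² = 4 − 8 = -4.
  k = 1: m = 2, d = 4, a = ⌊(2 + 2)/4⌋ = 1; p/q = (1·2 + 1)/(1·1 + 0) = 3/1; p² − 8·q² = 9 − 8 = 1.
  The first convergent with p² − 8·q² = 1 gives the fundamental solution (x₁, y₁) = (3, 1).
Step 2: Apply the recurrence (x_{n+1}, y_{n+1}) = (x₁x_n + 8y₁y_n, x₁y_n + y₁x_n) repeatedly.
  From (x_1, y_1) = (3, 1): x_2 = 3·3 + 8·1·1 = 17; y_2 = 3·1 + 1·3 = 6.
  From (x_2, y_2) = (17, 6): x_3 = 3·17 + 8·1·6 = 99; y_3 = 3·6 + 1·17 = 35.
  From (x_3, y_3) = (99, 35): x_4 = 3·99 + 8·1·35 = 577; y_4 = 3·35 + 1·99 = 204.
Step 3: Verify x_4² - 8·y_4² = 332929 - 332928 = 1 (should be 1). ✓

(x_1, y_1) = (3, 1); (x_4, y_4) = (577, 204).


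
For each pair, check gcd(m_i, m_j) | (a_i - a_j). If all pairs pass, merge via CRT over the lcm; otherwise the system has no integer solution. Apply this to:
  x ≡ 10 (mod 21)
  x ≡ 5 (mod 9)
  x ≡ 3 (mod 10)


Moduli 21, 9, 10 are not pairwise coprime, so CRT works modulo lcm(m_i) when all pairwise compatibility conditions hold.
Pairwise compatibility: gcd(m_i, m_j) must divide a_i - a_j for every pair.
Merge one congruence at a time:
  Start: x ≡ 10 (mod 21).
  Combine with x ≡ 5 (mod 9): gcd(21, 9) = 3, and 5 - 10 = -5 is NOT divisible by 3.
    ⇒ system is inconsistent (no integer solution).

No solution (the system is inconsistent).


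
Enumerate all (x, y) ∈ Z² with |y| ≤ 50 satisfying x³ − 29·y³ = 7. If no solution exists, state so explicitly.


The equation is x³ - 29y³ = 7. For fixed y, x³ = 29·y³ + 7, so a solution requires the RHS to be a perfect cube.
Strategy: iterate y from -50 to 50, compute RHS = 29·y³ + 7, and check whether it is a (positive or negative) perfect cube.
Check small values of y:
  y = 0: RHS = 7 is not a perfect cube.
  y = 1: RHS = 36 is not a perfect cube.
  y = -1: RHS = -22 is not a perfect cube.
  y = 2: RHS = 239 is not a perfect cube.
  y = -2: RHS = -225 is not a perfect cube.
  y = 3: RHS = 790 is not a perfect cube.
  y = -3: RHS = -776 is not a perfect cube.
Continuing the search up to |y| = 50 finds no solutions either.
No (x, y) in the scanned range satisfies the equation.

No integer solutions with |y| ≤ 50.


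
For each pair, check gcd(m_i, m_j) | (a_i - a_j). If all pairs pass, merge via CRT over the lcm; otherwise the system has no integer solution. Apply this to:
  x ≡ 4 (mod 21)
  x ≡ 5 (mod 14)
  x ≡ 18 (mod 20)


Moduli 21, 14, 20 are not pairwise coprime, so CRT works modulo lcm(m_i) when all pairwise compatibility conditions hold.
Pairwise compatibility: gcd(m_i, m_j) must divide a_i - a_j for every pair.
Merge one congruence at a time:
  Start: x ≡ 4 (mod 21).
  Combine with x ≡ 5 (mod 14): gcd(21, 14) = 7, and 5 - 4 = 1 is NOT divisible by 7.
    ⇒ system is inconsistent (no integer solution).

No solution (the system is inconsistent).


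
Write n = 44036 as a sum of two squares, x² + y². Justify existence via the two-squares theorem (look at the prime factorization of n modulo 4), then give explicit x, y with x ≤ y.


Step 1: Factor n = 44036 = 2^2 · 101 · 109.
Step 2: Check the mod-4 condition on each prime factor: 2 = 2 (special); 101 ≡ 1 (mod 4), exponent 1; 109 ≡ 1 (mod 4), exponent 1.
All primes ≡ 3 (mod 4) appear to even exponent (or don't appear), so by the two-squares theorem n IS expressible as a sum of two squares.
Step 3: Build a representation. Group n = k² · m with k = 2 and m = 101 · 109 = 11009 (a product of primes ≡ 1 (mod 4)); a representation of m scales to one of n via (k·x)² + (k·y)² = k²(x² + y²). Each prime p ≡ 1 (mod 4) is itself a sum of two squares; find a² by testing p − a² for a perfect square:
  101: 101 − 1² = 100 = 10² ⇒ 101 = 1² + 10².
  109: 109 − 1² = 108, 109 − 2² = 105, 109 − 3² = 100 = 10² ⇒ 109 = 3² + 10².
  Combine using the Brahmagupta–Fibonacci identity (a² + b²)(c² + d²) = (ac − bd)² + (ad + bc)² = (ac + bd)² + (ad − bc)²:
  101 · 109 = 11009: from (1² + 10²)(3² + 10²), take (1·3 − 10·10, 1·10 + 10·3) = (3 − 100, 10 + 30) = (-97, 40); dropping signs (only squares matter) gives (97, 40); check 97² + 40² = 9409 + 1600 = 11009 ✓.
  Scale by k = 2: (2·97, 2·40) = (194, 80).
Step 4: Order so x ≤ y and verify: 80² + 194² = 6400 + 37636 = 44036 = n. ✓

n = 44036 = 80² + 194² (one valid representation with x ≤ y).


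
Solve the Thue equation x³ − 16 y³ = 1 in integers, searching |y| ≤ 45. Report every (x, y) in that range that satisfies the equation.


The equation is x³ - 16y³ = 1. For fixed y, x³ = 16·y³ + 1, so a solution requires the RHS to be a perfect cube.
Strategy: iterate y from -45 to 45, compute RHS = 16·y³ + 1, and check whether it is a (positive or negative) perfect cube.
Check small values of y:
  y = 0: RHS = 1 = (1)³ ⇒ x = 1 works.
  y = 1: RHS = 17 is not a perfect cube.
  y = -1: RHS = -15 is not a perfect cube.
  y = 2: RHS = 129 is not a perfect cube.
  y = -2: RHS = -127 is not a perfect cube.
  y = 3: RHS = 433 is not a perfect cube.
  y = -3: RHS = -431 is not a perfect cube.
Continuing the search up to |y| = 45 finds no further solutions beyond those listed.
Collected solutions: (1, 0).

Solutions (with |y| ≤ 45): (1, 0).


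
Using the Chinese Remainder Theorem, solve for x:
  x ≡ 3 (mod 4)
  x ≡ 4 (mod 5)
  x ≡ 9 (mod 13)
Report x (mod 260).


Moduli 4, 5, 13 are pairwise coprime; by CRT there is a unique solution modulo M = 4 · 5 · 13 = 260.
Solve pairwise, accumulating the modulus:
  Start with x ≡ 3 (mod 4).
  Combine with x ≡ 4 (mod 5): since gcd(4, 5) = 1, we get a unique residue mod 20.
    Write x = 3 + 4·t and substitute into x ≡ 4 (mod 5): 4·t ≡ 4 − 3 = 1 (mod 5).
    The inverse of 4 mod 5 is 4 (since 4·4 = 16 = 3·5 + 1), so t ≡ 4·1 = 4 ≡ 4 (mod 5).
    Then x = 3 + 4·4 = 19, valid modulo lcm(4, 5) = 20: x ≡ 19 (mod 20).
  Combine with x ≡ 9 (mod 13): since gcd(20, 13) = 1, we get a unique residue mod 260.
    Write x = 19 + 20·t and substitute into x ≡ 9 (mod 13): 20·t ≡ 9 − 19 = -10 (mod 13).
    Reduce coefficients mod 13: 7·t ≡ 3 (mod 13).
    The inverse of 7 mod 13 is 2 (since 7·2 = 14 = 1·13 + 1), so t ≡ 2·3 = 6 ≡ 6 (mod 13).
    Then x = 19 + 20·6 = 139, valid modulo lcm(20, 13) = 260: x ≡ 139 (mod 260).
Verify: 139 mod 4 = 3 ✓, 139 mod 5 = 4 ✓, 139 mod 13 = 9 ✓.

x ≡ 139 (mod 260).


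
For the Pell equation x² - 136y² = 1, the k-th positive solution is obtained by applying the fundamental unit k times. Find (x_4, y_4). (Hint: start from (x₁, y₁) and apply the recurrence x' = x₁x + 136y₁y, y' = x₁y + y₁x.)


Step 1: Find the fundamental solution (x₁, y₁) of x² - 136y² = 1.
  Expand √136 as a continued fraction. a₀ = ⌊√136⌋ = 11; iterate m_{k+1} = d_k·a_k − m_k, d_{k+1} = (136 − m_{k+1}²)/d_k, a_{k+1} = ⌊(a₀ + m_{k+1})/d_{k+1}⌋ (starting m₀ = 0, d₀ = 1), with convergents p_k = a_k·p_{k-1} + p_{k-2}, q_k = a_k·q_{k-1} + q_{k-2} (p₋₁ = 1, q₋₁ = 0):
  k = 0: a₀ = 11; p₀/q₀ = 11/1; p₀² − 136·q₀² = 121 − 136 = -15.
  k = 1: m = 11, d = 15, a = ⌊(11 + 11)/15⌋ = 1; p/q = (1·11 + 1)/(1·1 + 0) = 12/1; p² − 136·q² = 144 − 136 = 8.
  k = 2: m = 4, d = 8, a = ⌊(11 + 4)/8⌋ = 1; p/q = (1·12 + 11)/(1·1 + 1) = 23/2; p² − 136·q² = 529 − 544 = -15.
  k = 3: m = 4, d = 15, a = ⌊(11 + 4)/15⌋ = 1; p/q = (1·23 + 12)/(1·2 + 1) = 35/3; p² − 136·q² = 1225 − 1224 = 1.
  The first convergent with p² − 136·q² = 1 gives the fundamental solution (x₁, y₁) = (35, 3).
Step 2: Apply the recurrence (x_{n+1}, y_{n+1}) = (x₁x_n + 136y₁y_n, x₁y_n + y₁x_n) repeatedly.
  From (x_1, y_1) = (35, 3): x_2 = 35·35 + 136·3·3 = 2449; y_2 = 35·3 + 3·35 = 210.
  From (x_2, y_2) = (2449, 210): x_3 = 35·2449 + 136·3·210 = 171395; y_3 = 35·210 + 3·2449 = 14697.
  From (x_3, y_3) = (171395, 14697): x_4 = 35·171395 + 136·3·14697 = 11995201; y_4 = 35·14697 + 3·171395 = 1028580.
Step 3: Verify x_4² - 136·y_4² = 143884847030401 - 143884847030400 = 1 (should be 1). ✓

(x_1, y_1) = (35, 3); (x_4, y_4) = (11995201, 1028580).


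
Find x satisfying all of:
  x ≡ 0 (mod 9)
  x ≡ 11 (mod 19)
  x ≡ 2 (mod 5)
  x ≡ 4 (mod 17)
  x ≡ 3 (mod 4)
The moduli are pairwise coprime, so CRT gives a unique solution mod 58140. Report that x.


Product of moduli M = 9 · 19 · 5 · 17 · 4 = 58140.
Merge one congruence at a time:
  Start: x ≡ 0 (mod 9).
  Combine with x ≡ 11 (mod 19); new modulus lcm = 171.
    Write x = 0 + 9·t and substitute into x ≡ 11 (mod 19): 9·t ≡ 11 − 0 = 11 (mod 19).
    The inverse of 9 mod 19 is 17 (since 9·17 = 153 = 8·19 + 1), so t ≡ 17·11 = 187 ≡ 16 (mod 19).
    Then x = 0 + 9·16 = 144, valid modulo lcm(9, 19) = 171: x ≡ 144 (mod 171).
  Combine with x ≡ 2 (mod 5); new modulus lcm = 855.
    Write x = 144 + 171·t and substitute into x ≡ 2 (mod 5): 171·t ≡ 2 − 144 = -142 (mod 5).
    Reduce coefficients mod 5: 1·t ≡ 3 (mod 5).
    So t ≡ 3 (mod 5).
    Then x = 144 + 171·3 = 657, valid modulo lcm(171, 5) = 855: x ≡ 657 (mod 855).
  Combine with x ≡ 4 (mod 17); new modulus lcm = 14535.
    Write x = 657 + 855·t and substitute into x ≡ 4 (mod 17): 855·t ≡ 4 − 657 = -653 (mod 17).
    Reduce coefficients mod 17: 5·t ≡ 10 (mod 17).
    The inverse of 5 mod 17 is 7 (since 5·7 = 35 = 2·17 + 1), so t ≡ 7·10 = 70 ≡ 2 (mod 17).
    Then x = 657 + 855·2 = 2367, valid modulo lcm(855, 17) = 14535: x ≡ 2367 (mod 14535).
  Combine with x ≡ 3 (mod 4); new modulus lcm = 58140.
    Write x = 2367 + 14535·t and substitute into x ≡ 3 (mod 4): 14535·t ≡ 3 − 2367 = -2364 (mod 4).
    Reduce coefficients mod 4: 3·t ≡ 0 (mod 4).
    The inverse of 3 mod 4 is 3 (since 3·3 = 9 = 2·4 + 1), so t ≡ 3·0 = 0 ≡ 0 (mod 4).
    Then x = 2367 + 14535·0 = 2367, valid modulo lcm(14535, 4) = 58140: x ≡ 2367 (mod 58140).
Verify against each original: 2367 mod 9 = 0, 2367 mod 19 = 11, 2367 mod 5 = 2, 2367 mod 17 = 4, 2367 mod 4 = 3.

x ≡ 2367 (mod 58140).


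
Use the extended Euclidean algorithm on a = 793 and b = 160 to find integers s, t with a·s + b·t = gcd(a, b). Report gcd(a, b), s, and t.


Euclidean algorithm on (793, 160) — divide until remainder is 0:
  793 = 4 · 160 + 153
  160 = 1 · 153 + 7
  153 = 21 · 7 + 6
  7 = 1 · 6 + 1
  6 = 6 · 1 + 0
gcd(793, 160) = 1.
Track Bezout coefficients alongside the remainders: start with r₀ = 793 = a·1 + b·0 (s = 1, t = 0) and r₁ = 160 = a·0 + b·1 (s = 0, t = 1); each new remainder r_{k+1} = r_{k-1} − q_k·r_k inherits s_{k+1} = s_{k-1} − q_k·s_k, t_{k+1} = t_{k-1} − q_k·t_k, so r_k = a·s_k + b·t_k at every step:
  q = 4: r = 153, s = 1 − 4·0 = 1, t = 0 − 4·1 = -4  (check: 793·1 + 160·(-4) = 153)
  q = 1: r = 7, s = 0 − 1·1 = -1, t = 1 − 1·(-4) = 5  (check: 793·(-1) + 160·5 = 7)
  q = 21: r = 6, s = 1 − 21·(-1) = 22, t = -4 − 21·5 = -109  (check: 793·22 + 160·(-109) = 6)
  q = 1: r = 1, s = -1 − 1·22 = -23, t = 5 − 1·(-109) = 114  (check: 793·(-23) + 160·114 = 1)
The row with r = 1 (the gcd) gives the Bezout coefficients s = -23, t = 114.
Result: 793 · (-23) + 160 · (114) = 1.

gcd(793, 160) = 1; s = -23, t = 114 (check: 793·(-23) + 160·114 = 1).


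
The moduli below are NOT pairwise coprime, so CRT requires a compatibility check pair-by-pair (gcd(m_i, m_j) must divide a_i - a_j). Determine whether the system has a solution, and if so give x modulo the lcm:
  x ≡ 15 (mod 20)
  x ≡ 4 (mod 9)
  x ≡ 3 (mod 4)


Moduli 20, 9, 4 are not pairwise coprime, so CRT works modulo lcm(m_i) when all pairwise compatibility conditions hold.
Pairwise compatibility: gcd(m_i, m_j) must divide a_i - a_j for every pair.
Merge one congruence at a time:
  Start: x ≡ 15 (mod 20).
  Combine with x ≡ 4 (mod 9): gcd(20, 9) = 1; 4 - 15 = -11, which IS divisible by 1, so compatible.
    Write x = 15 + 20·t and substitute into x ≡ 4 (mod 9): 20·t ≡ 4 − 15 = -11 (mod 9).
    Reduce coefficients mod 9: 2·t ≡ 7 (mod 9).
    The inverse of 2 mod 9 is 5 (since 2·5 = 10 = 1·9 + 1), so t ≡ 5·7 = 35 ≡ 8 (mod 9).
    Then x = 15 + 20·8 = 175, valid modulo lcm(20, 9) = 180: x ≡ 175 (mod 180).
  Combine with x ≡ 3 (mod 4): gcd(180, 4) = 4; 3 - 175 = -172, which IS divisible by 4, so compatible.
    Write x = 175 + 180·t and substitute into x ≡ 3 (mod 4): 180·t ≡ 3 − 175 = -172 (mod 4).
    Divide the congruence (and modulus) by g = 4: 45·t ≡ -43 (mod 1).
    Modulo 1 every t works; take t = 0.
    Then x = 175 + 180·0 = 175, valid modulo lcm(180, 4) = 180: x ≡ 175 (mod 180).
Verify: 175 mod 20 = 15, 175 mod 9 = 4, 175 mod 4 = 3.

x ≡ 175 (mod 180).


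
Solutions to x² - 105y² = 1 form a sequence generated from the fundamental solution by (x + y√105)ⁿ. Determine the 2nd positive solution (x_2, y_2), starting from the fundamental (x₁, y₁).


Step 1: Find the fundamental solution (x₁, y₁) of x² - 105y² = 1.
  Expand √105 as a continued fraction. a₀ = ⌊√105⌋ = 10; iterate m_{k+1} = d_k·a_k − m_k, d_{k+1} = (105 − m_{k+1}²)/d_k, a_{k+1} = ⌊(a₀ + m_{k+1})/d_{k+1}⌋ (starting m₀ = 0, d₀ = 1), with convergents p_k = a_k·p_{k-1} + p_{k-2}, q_k = a_k·q_{k-1} + q_{k-2} (p₋₁ = 1, q₋₁ = 0):
  k = 0: a₀ = 10; p₀/q₀ = 10/1; p₀² − 105·q₀² = 100 − 105 = -5.
  k = 1: m = 10, d = 5, a = ⌊(10 + 10)/5⌋ = 4; p/q = (4·10 + 1)/(4·1 + 0) = 41/4; p² − 105·q² = 1681 − 1680 = 1.
  The first convergent with p² − 105·q² = 1 gives the fundamental solution (x₁, y₁) = (41, 4).
Step 2: Apply the recurrence (x_{n+1}, y_{n+1}) = (x₁x_n + 105y₁y_n, x₁y_n + y₁x_n) repeatedly.
  From (x_1, y_1) = (41, 4): x_2 = 41·41 + 105·4·4 = 3361; y_2 = 41·4 + 4·41 = 328.
Step 3: Verify x_2² - 105·y_2² = 11296321 - 11296320 = 1 (should be 1). ✓

(x_1, y_1) = (41, 4); (x_2, y_2) = (3361, 328).


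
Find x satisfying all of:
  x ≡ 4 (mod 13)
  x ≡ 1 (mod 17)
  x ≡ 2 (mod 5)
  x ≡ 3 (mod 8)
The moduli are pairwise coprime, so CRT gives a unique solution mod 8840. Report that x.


Product of moduli M = 13 · 17 · 5 · 8 = 8840.
Merge one congruence at a time:
  Start: x ≡ 4 (mod 13).
  Combine with x ≡ 1 (mod 17); new modulus lcm = 221.
    Write x = 4 + 13·t and substitute into x ≡ 1 (mod 17): 13·t ≡ 1 − 4 = -3 (mod 17).
    Reduce coefficients mod 17: 13·t ≡ 14 (mod 17).
    The inverse of 13 mod 17 is 4 (since 13·4 = 52 = 3·17 + 1), so t ≡ 4·14 = 56 ≡ 5 (mod 17).
    Then x = 4 + 13·5 = 69, valid modulo lcm(13, 17) = 221: x ≡ 69 (mod 221).
  Combine with x ≡ 2 (mod 5); new modulus lcm = 1105.
    Write x = 69 + 221·t and substitute into x ≡ 2 (mod 5): 221·t ≡ 2 − 69 = -67 (mod 5).
    Reduce coefficients mod 5: 1·t ≡ 3 (mod 5).
    So t ≡ 3 (mod 5).
    Then x = 69 + 221·3 = 732, valid modulo lcm(221, 5) = 1105: x ≡ 732 (mod 1105).
  Combine with x ≡ 3 (mod 8); new modulus lcm = 8840.
    Write x = 732 + 1105·t and substitute into x ≡ 3 (mod 8): 1105·t ≡ 3 − 732 = -729 (mod 8).
    Reduce coefficients mod 8: 1·t ≡ 7 (mod 8).
    So t ≡ 7 (mod 8).
    Then x = 732 + 1105·7 = 8467, valid modulo lcm(1105, 8) = 8840: x ≡ 8467 (mod 8840).
Verify against each original: 8467 mod 13 = 4, 8467 mod 17 = 1, 8467 mod 5 = 2, 8467 mod 8 = 3.

x ≡ 8467 (mod 8840).


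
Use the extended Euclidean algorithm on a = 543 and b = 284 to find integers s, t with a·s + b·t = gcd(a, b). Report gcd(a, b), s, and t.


Euclidean algorithm on (543, 284) — divide until remainder is 0:
  543 = 1 · 284 + 259
  284 = 1 · 259 + 25
  259 = 10 · 25 + 9
  25 = 2 · 9 + 7
  9 = 1 · 7 + 2
  7 = 3 · 2 + 1
  2 = 2 · 1 + 0
gcd(543, 284) = 1.
Track Bezout coefficients alongside the remainders: start with r₀ = 543 = a·1 + b·0 (s = 1, t = 0) and r₁ = 284 = a·0 + b·1 (s = 0, t = 1); each new remainder r_{k+1} = r_{k-1} − q_k·r_k inherits s_{k+1} = s_{k-1} − q_k·s_k, t_{k+1} = t_{k-1} − q_k·t_k, so r_k = a·s_k + b·t_k at every step:
  q = 1: r = 259, s = 1 − 1·0 = 1, t = 0 − 1·1 = -1  (check: 543·1 + 284·(-1) = 259)
  q = 1: r = 25, s = 0 − 1·1 = -1, t = 1 − 1·(-1) = 2  (check: 543·(-1) + 284·2 = 25)
  q = 10: r = 9, s = 1 − 10·(-1) = 11, t = -1 − 10·2 = -21  (check: 543·11 + 284·(-21) = 9)
  q = 2: r = 7, s = -1 − 2·11 = -23, t = 2 − 2·(-21) = 44  (check: 543·(-23) + 284·44 = 7)
  q = 1: r = 2, s = 11 − 1·(-23) = 34, t = -21 − 1·44 = -65  (check: 543·34 + 284·(-65) = 2)
  q = 3: r = 1, s = -23 − 3·34 = -125, t = 44 − 3·(-65) = 239  (check: 543·(-125) + 284·239 = 1)
The row with r = 1 (the gcd) gives the Bezout coefficients s = -125, t = 239.
Result: 543 · (-125) + 284 · (239) = 1.

gcd(543, 284) = 1; s = -125, t = 239 (check: 543·(-125) + 284·239 = 1).


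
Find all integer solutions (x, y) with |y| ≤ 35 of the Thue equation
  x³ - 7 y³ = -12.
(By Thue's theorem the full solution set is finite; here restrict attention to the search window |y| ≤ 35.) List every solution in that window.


The equation is x³ - 7y³ = -12. For fixed y, x³ = 7·y³ − 12, so a solution requires the RHS to be a perfect cube.
Strategy: iterate y from -35 to 35, compute RHS = 7·y³ − 12, and check whether it is a (positive or negative) perfect cube.
Check small values of y:
  y = 0: RHS = -12 is not a perfect cube.
  y = 1: RHS = -5 is not a perfect cube.
  y = -1: RHS = -19 is not a perfect cube.
  y = 2: RHS = 44 is not a perfect cube.
  y = -2: RHS = -68 is not a perfect cube.
  y = 3: RHS = 177 is not a perfect cube.
  y = -3: RHS = -201 is not a perfect cube.
Continuing the search up to |y| = 35 finds no solutions either.
No (x, y) in the scanned range satisfies the equation.

No integer solutions with |y| ≤ 35.


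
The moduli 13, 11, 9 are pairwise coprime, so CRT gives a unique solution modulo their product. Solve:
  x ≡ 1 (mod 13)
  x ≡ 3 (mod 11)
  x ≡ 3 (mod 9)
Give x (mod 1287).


Moduli 13, 11, 9 are pairwise coprime; by CRT there is a unique solution modulo M = 13 · 11 · 9 = 1287.
Solve pairwise, accumulating the modulus:
  Start with x ≡ 1 (mod 13).
  Combine with x ≡ 3 (mod 11): since gcd(13, 11) = 1, we get a unique residue mod 143.
    Write x = 1 + 13·t and substitute into x ≡ 3 (mod 11): 13·t ≡ 3 − 1 = 2 (mod 11).
    Reduce coefficients mod 11: 2·t ≡ 2 (mod 11).
    The inverse of 2 mod 11 is 6 (since 2·6 = 12 = 1·11 + 1), so t ≡ 6·2 = 12 ≡ 1 (mod 11).
    Then x = 1 + 13·1 = 14, valid modulo lcm(13, 11) = 143: x ≡ 14 (mod 143).
  Combine with x ≡ 3 (mod 9): since gcd(143, 9) = 1, we get a unique residue mod 1287.
    Write x = 14 + 143·t and substitute into x ≡ 3 (mod 9): 143·t ≡ 3 − 14 = -11 (mod 9).
    Reduce coefficients mod 9: 8·t ≡ 7 (mod 9).
    The inverse of 8 mod 9 is 8 (since 8·8 = 64 = 7·9 + 1), so t ≡ 8·7 = 56 ≡ 2 (mod 9).
    Then x = 14 + 143·2 = 300, valid modulo lcm(143, 9) = 1287: x ≡ 300 (mod 1287).
Verify: 300 mod 13 = 1 ✓, 300 mod 11 = 3 ✓, 300 mod 9 = 3 ✓.

x ≡ 300 (mod 1287).


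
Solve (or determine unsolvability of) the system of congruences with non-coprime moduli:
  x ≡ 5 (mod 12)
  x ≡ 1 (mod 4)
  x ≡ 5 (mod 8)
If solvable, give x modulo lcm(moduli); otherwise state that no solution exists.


Moduli 12, 4, 8 are not pairwise coprime, so CRT works modulo lcm(m_i) when all pairwise compatibility conditions hold.
Pairwise compatibility: gcd(m_i, m_j) must divide a_i - a_j for every pair.
Merge one congruence at a time:
  Start: x ≡ 5 (mod 12).
  Combine with x ≡ 1 (mod 4): gcd(12, 4) = 4; 1 - 5 = -4, which IS divisible by 4, so compatible.
    Write x = 5 + 12·t and substitute into x ≡ 1 (mod 4): 12·t ≡ 1 − 5 = -4 (mod 4).
    Divide the congruence (and modulus) by g = 4: 3·t ≡ -1 (mod 1).
    Modulo 1 every t works; take t = 0.
    Then x = 5 + 12·0 = 5, valid modulo lcm(12, 4) = 12: x ≡ 5 (mod 12).
  Combine with x ≡ 5 (mod 8): gcd(12, 8) = 4; 5 - 5 = 0, which IS divisible by 4, so compatible.
    Write x = 5 + 12·t and substitute into x ≡ 5 (mod 8): 12·t ≡ 5 − 5 = 0 (mod 8).
    Divide the congruence (and modulus) by g = 4: 3·t ≡ 0 (mod 2).
    Reduce coefficients mod 2: 1·t ≡ 0 (mod 2).
    So t ≡ 0 (mod 2).
    Then x = 5 + 12·0 = 5, valid modulo lcm(12, 8) = 24: x ≡ 5 (mod 24).
Verify: 5 mod 12 = 5, 5 mod 4 = 1, 5 mod 8 = 5.

x ≡ 5 (mod 24).


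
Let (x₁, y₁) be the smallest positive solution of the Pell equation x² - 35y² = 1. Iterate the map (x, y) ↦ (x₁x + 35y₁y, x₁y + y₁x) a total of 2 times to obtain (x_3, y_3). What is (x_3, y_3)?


Step 1: Find the fundamental solution (x₁, y₁) of x² - 35y² = 1.
  Expand √35 as a continued fraction. a₀ = ⌊√35⌋ = 5; iterate m_{k+1} = d_k·a_k − m_k, d_{k+1} = (35 − m_{k+1}²)/d_k, a_{k+1} = ⌊(a₀ + m_{k+1})/d_{k+1}⌋ (starting m₀ = 0, d₀ = 1), with convergents p_k = a_k·p_{k-1} + p_{k-2}, q_k = a_k·q_{k-1} + q_{k-2} (p₋₁ = 1, q₋₁ = 0):
  k = 0: a₀ = 5; p₀/q₀ = 5/1; p₀² − 35·q₀² = 25 − 35 = -10.
  k = 1: m = 5, d = 10, a = ⌊(5 + 5)/10⌋ = 1; p/q = (1·5 + 1)/(1·1 + 0) = 6/1; p² − 35·q² = 36 − 35 = 1.
  The first convergent with p² − 35·q² = 1 gives the fundamental solution (x₁, y₁) = (6, 1).
Step 2: Apply the recurrence (x_{n+1}, y_{n+1}) = (x₁x_n + 35y₁y_n, x₁y_n + y₁x_n) repeatedly.
  From (x_1, y_1) = (6, 1): x_2 = 6·6 + 35·1·1 = 71; y_2 = 6·1 + 1·6 = 12.
  From (x_2, y_2) = (71, 12): x_3 = 6·71 + 35·1·12 = 846; y_3 = 6·12 + 1·71 = 143.
Step 3: Verify x_3² - 35·y_3² = 715716 - 715715 = 1 (should be 1). ✓

(x_1, y_1) = (6, 1); (x_3, y_3) = (846, 143).


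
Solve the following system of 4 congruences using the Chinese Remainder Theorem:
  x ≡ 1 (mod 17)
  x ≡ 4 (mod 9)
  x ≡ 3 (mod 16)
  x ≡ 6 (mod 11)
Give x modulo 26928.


Product of moduli M = 17 · 9 · 16 · 11 = 26928.
Merge one congruence at a time:
  Start: x ≡ 1 (mod 17).
  Combine with x ≡ 4 (mod 9); new modulus lcm = 153.
    Write x = 1 + 17·t and substitute into x ≡ 4 (mod 9): 17·t ≡ 4 − 1 = 3 (mod 9).
    Reduce coefficients mod 9: 8·t ≡ 3 (mod 9).
    The inverse of 8 mod 9 is 8 (since 8·8 = 64 = 7·9 + 1), so t ≡ 8·3 = 24 ≡ 6 (mod 9).
    Then x = 1 + 17·6 = 103, valid modulo lcm(17, 9) = 153: x ≡ 103 (mod 153).
  Combine with x ≡ 3 (mod 16); new modulus lcm = 2448.
    Write x = 103 + 153·t and substitute into x ≡ 3 (mod 16): 153·t ≡ 3 − 103 = -100 (mod 16).
    Reduce coefficients mod 16: 9·t ≡ 12 (mod 16).
    The inverse of 9 mod 16 is 9 (since 9·9 = 81 = 5·16 + 1), so t ≡ 9·12 = 108 ≡ 12 (mod 16).
    Then x = 103 + 153·12 = 1939, valid modulo lcm(153, 16) = 2448: x ≡ 1939 (mod 2448).
  Combine with x ≡ 6 (mod 11); new modulus lcm = 26928.
    Write x = 1939 + 2448·t and substitute into x ≡ 6 (mod 11): 2448·t ≡ 6 − 1939 = -1933 (mod 11).
    Reduce coefficients mod 11: 6·t ≡ 3 (mod 11).
    The inverse of 6 mod 11 is 2 (since 6·2 = 12 = 1·11 + 1), so t ≡ 2·3 = 6 ≡ 6 (mod 11).
    Then x = 1939 + 2448·6 = 16627, valid modulo lcm(2448, 11) = 26928: x ≡ 16627 (mod 26928).
Verify against each original: 16627 mod 17 = 1, 16627 mod 9 = 4, 16627 mod 16 = 3, 16627 mod 11 = 6.

x ≡ 16627 (mod 26928).


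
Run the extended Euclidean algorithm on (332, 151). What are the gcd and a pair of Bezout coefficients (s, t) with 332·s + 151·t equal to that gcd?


Euclidean algorithm on (332, 151) — divide until remainder is 0:
  332 = 2 · 151 + 30
  151 = 5 · 30 + 1
  30 = 30 · 1 + 0
gcd(332, 151) = 1.
Track Bezout coefficients alongside the remainders: start with r₀ = 332 = a·1 + b·0 (s = 1, t = 0) and r₁ = 151 = a·0 + b·1 (s = 0, t = 1); each new remainder r_{k+1} = r_{k-1} − q_k·r_k inherits s_{k+1} = s_{k-1} − q_k·s_k, t_{k+1} = t_{k-1} − q_k·t_k, so r_k = a·s_k + b·t_k at every step:
  q = 2: r = 30, s = 1 − 2·0 = 1, t = 0 − 2·1 = -2  (check: 332·1 + 151·(-2) = 30)
  q = 5: r = 1, s = 0 − 5·1 = -5, t = 1 − 5·(-2) = 11  (check: 332·(-5) + 151·11 = 1)
The row with r = 1 (the gcd) gives the Bezout coefficients s = -5, t = 11.
Result: 332 · (-5) + 151 · (11) = 1.

gcd(332, 151) = 1; s = -5, t = 11 (check: 332·(-5) + 151·11 = 1).


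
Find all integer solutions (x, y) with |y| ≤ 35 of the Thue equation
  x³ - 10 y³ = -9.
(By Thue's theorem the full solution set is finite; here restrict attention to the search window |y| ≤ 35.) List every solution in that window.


The equation is x³ - 10y³ = -9. For fixed y, x³ = 10·y³ − 9, so a solution requires the RHS to be a perfect cube.
Strategy: iterate y from -35 to 35, compute RHS = 10·y³ − 9, and check whether it is a (positive or negative) perfect cube.
Check small values of y:
  y = 0: RHS = -9 is not a perfect cube.
  y = 1: RHS = 1 = (1)³ ⇒ x = 1 works.
  y = -1: RHS = -19 is not a perfect cube.
  y = 2: RHS = 71 is not a perfect cube.
  y = -2: RHS = -89 is not a perfect cube.
  y = 3: RHS = 261 is not a perfect cube.
  y = -3: RHS = -279 is not a perfect cube.
Continuing the search up to |y| = 35 finds no further solutions beyond those listed.
Collected solutions: (1, 1).

Solutions (with |y| ≤ 35): (1, 1).


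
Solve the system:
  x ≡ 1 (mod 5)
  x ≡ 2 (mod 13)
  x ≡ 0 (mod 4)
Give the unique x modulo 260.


Moduli 5, 13, 4 are pairwise coprime; by CRT there is a unique solution modulo M = 5 · 13 · 4 = 260.
Solve pairwise, accumulating the modulus:
  Start with x ≡ 1 (mod 5).
  Combine with x ≡ 2 (mod 13): since gcd(5, 13) = 1, we get a unique residue mod 65.
    Write x = 1 + 5·t and substitute into x ≡ 2 (mod 13): 5·t ≡ 2 − 1 = 1 (mod 13).
    The inverse of 5 mod 13 is 8 (since 5·8 = 40 = 3·13 + 1), so t ≡ 8·1 = 8 ≡ 8 (mod 13).
    Then x = 1 + 5·8 = 41, valid modulo lcm(5, 13) = 65: x ≡ 41 (mod 65).
  Combine with x ≡ 0 (mod 4): since gcd(65, 4) = 1, we get a unique residue mod 260.
    Write x = 41 + 65·t and substitute into x ≡ 0 (mod 4): 65·t ≡ 0 − 41 = -41 (mod 4).
    Reduce coefficients mod 4: 1·t ≡ 3 (mod 4).
    So t ≡ 3 (mod 4).
    Then x = 41 + 65·3 = 236, valid modulo lcm(65, 4) = 260: x ≡ 236 (mod 260).
Verify: 236 mod 5 = 1 ✓, 236 mod 13 = 2 ✓, 236 mod 4 = 0 ✓.

x ≡ 236 (mod 260).


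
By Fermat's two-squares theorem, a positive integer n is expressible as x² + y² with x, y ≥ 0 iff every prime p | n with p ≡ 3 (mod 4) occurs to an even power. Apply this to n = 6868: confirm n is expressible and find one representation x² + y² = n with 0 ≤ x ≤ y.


Step 1: Factor n = 6868 = 2^2 · 17 · 101.
Step 2: Check the mod-4 condition on each prime factor: 2 = 2 (special); 17 ≡ 1 (mod 4), exponent 1; 101 ≡ 1 (mod 4), exponent 1.
All primes ≡ 3 (mod 4) appear to even exponent (or don't appear), so by the two-squares theorem n IS expressible as a sum of two squares.
Step 3: Build a representation. Group n = k² · m with k = 2 and m = 17 · 101 = 1717 (a product of primes ≡ 1 (mod 4)); a representation of m scales to one of n via (k·x)² + (k·y)² = k²(x² + y²). Each prime p ≡ 1 (mod 4) is itself a sum of two squares; find a² by testing p − a² for a perfect square:
  17: 17 − 1² = 16 = 4² ⇒ 17 = 1² + 4².
  101: 101 − 1² = 100 = 10² ⇒ 101 = 1² + 10².
  Combine using the Brahmagupta–Fibonacci identity (a² + b²)(c² + d²) = (ac − bd)² + (ad + bc)² = (ac + bd)² + (ad − bc)²:
  17 · 101 = 1717: from (1² + 4²)(1² + 10²), take (1·1 − 4·10, 1·10 + 4·1) = (1 − 40, 10 + 4) = (-39, 14); dropping signs (only squares matter) gives (39, 14); check 39² + 14² = 1521 + 196 = 1717 ✓.
  Scale by k = 2: (2·39, 2·14) = (78, 28).
Step 4: Order so x ≤ y and verify: 28² + 78² = 784 + 6084 = 6868 = n. ✓

n = 6868 = 28² + 78² (one valid representation with x ≤ y).


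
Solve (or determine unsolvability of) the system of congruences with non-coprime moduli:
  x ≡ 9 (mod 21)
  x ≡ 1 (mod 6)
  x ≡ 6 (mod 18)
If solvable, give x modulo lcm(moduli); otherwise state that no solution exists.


Moduli 21, 6, 18 are not pairwise coprime, so CRT works modulo lcm(m_i) when all pairwise compatibility conditions hold.
Pairwise compatibility: gcd(m_i, m_j) must divide a_i - a_j for every pair.
Merge one congruence at a time:
  Start: x ≡ 9 (mod 21).
  Combine with x ≡ 1 (mod 6): gcd(21, 6) = 3, and 1 - 9 = -8 is NOT divisible by 3.
    ⇒ system is inconsistent (no integer solution).

No solution (the system is inconsistent).


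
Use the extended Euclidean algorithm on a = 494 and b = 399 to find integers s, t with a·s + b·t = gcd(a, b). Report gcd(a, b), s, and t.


Euclidean algorithm on (494, 399) — divide until remainder is 0:
  494 = 1 · 399 + 95
  399 = 4 · 95 + 19
  95 = 5 · 19 + 0
gcd(494, 399) = 19.
Track Bezout coefficients alongside the remainders: start with r₀ = 494 = a·1 + b·0 (s = 1, t = 0) and r₁ = 399 = a·0 + b·1 (s = 0, t = 1); each new remainder r_{k+1} = r_{k-1} − q_k·r_k inherits s_{k+1} = s_{k-1} − q_k·s_k, t_{k+1} = t_{k-1} − q_k·t_k, so r_k = a·s_k + b·t_k at every step:
  q = 1: r = 95, s = 1 − 1·0 = 1, t = 0 − 1·1 = -1  (check: 494·1 + 399·(-1) = 95)
  q = 4: r = 19, s = 0 − 4·1 = -4, t = 1 − 4·(-1) = 5  (check: 494·(-4) + 399·5 = 19)
The row with r = 19 (the gcd) gives the Bezout coefficients s = -4, t = 5.
Result: 494 · (-4) + 399 · (5) = 19.

gcd(494, 399) = 19; s = -4, t = 5 (check: 494·(-4) + 399·5 = 19).


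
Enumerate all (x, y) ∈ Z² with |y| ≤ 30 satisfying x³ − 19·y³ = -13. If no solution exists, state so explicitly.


The equation is x³ - 19y³ = -13. For fixed y, x³ = 19·y³ − 13, so a solution requires the RHS to be a perfect cube.
Strategy: iterate y from -30 to 30, compute RHS = 19·y³ − 13, and check whether it is a (positive or negative) perfect cube.
Check small values of y:
  y = 0: RHS = -13 is not a perfect cube.
  y = 1: RHS = 6 is not a perfect cube.
  y = -1: RHS = -32 is not a perfect cube.
  y = 2: RHS = 139 is not a perfect cube.
  y = -2: RHS = -165 is not a perfect cube.
  y = 3: RHS = 500 is not a perfect cube.
  y = -3: RHS = -526 is not a perfect cube.
Continuing the search up to |y| = 30 finds no solutions either.
No (x, y) in the scanned range satisfies the equation.

No integer solutions with |y| ≤ 30.


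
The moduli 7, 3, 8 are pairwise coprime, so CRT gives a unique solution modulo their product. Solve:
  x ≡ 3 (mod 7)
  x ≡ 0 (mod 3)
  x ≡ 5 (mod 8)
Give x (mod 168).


Moduli 7, 3, 8 are pairwise coprime; by CRT there is a unique solution modulo M = 7 · 3 · 8 = 168.
Solve pairwise, accumulating the modulus:
  Start with x ≡ 3 (mod 7).
  Combine with x ≡ 0 (mod 3): since gcd(7, 3) = 1, we get a unique residue mod 21.
    Write x = 3 + 7·t and substitute into x ≡ 0 (mod 3): 7·t ≡ 0 − 3 = -3 (mod 3).
    Reduce coefficients mod 3: 1·t ≡ 0 (mod 3).
    So t ≡ 0 (mod 3).
    Then x = 3 + 7·0 = 3, valid modulo lcm(7, 3) = 21: x ≡ 3 (mod 21).
  Combine with x ≡ 5 (mod 8): since gcd(21, 8) = 1, we get a unique residue mod 168.
    Write x = 3 + 21·t and substitute into x ≡ 5 (mod 8): 21·t ≡ 5 − 3 = 2 (mod 8).
    Reduce coefficients mod 8: 5·t ≡ 2 (mod 8).
    The inverse of 5 mod 8 is 5 (since 5·5 = 25 = 3·8 + 1), so t ≡ 5·2 = 10 ≡ 2 (mod 8).
    Then x = 3 + 21·2 = 45, valid modulo lcm(21, 8) = 168: x ≡ 45 (mod 168).
Verify: 45 mod 7 = 3 ✓, 45 mod 3 = 0 ✓, 45 mod 8 = 5 ✓.

x ≡ 45 (mod 168).


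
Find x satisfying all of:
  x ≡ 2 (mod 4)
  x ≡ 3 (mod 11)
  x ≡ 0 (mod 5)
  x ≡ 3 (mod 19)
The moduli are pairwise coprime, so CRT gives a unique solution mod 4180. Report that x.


Product of moduli M = 4 · 11 · 5 · 19 = 4180.
Merge one congruence at a time:
  Start: x ≡ 2 (mod 4).
  Combine with x ≡ 3 (mod 11); new modulus lcm = 44.
    Write x = 2 + 4·t and substitute into x ≡ 3 (mod 11): 4·t ≡ 3 − 2 = 1 (mod 11).
    The inverse of 4 mod 11 is 3 (since 4·3 = 12 = 1·11 + 1), so t ≡ 3·1 = 3 ≡ 3 (mod 11).
    Then x = 2 + 4·3 = 14, valid modulo lcm(4, 11) = 44: x ≡ 14 (mod 44).
  Combine with x ≡ 0 (mod 5); new modulus lcm = 220.
    Write x = 14 + 44·t and substitute into x ≡ 0 (mod 5): 44·t ≡ 0 − 14 = -14 (mod 5).
    Reduce coefficients mod 5: 4·t ≡ 1 (mod 5).
    The inverse of 4 mod 5 is 4 (since 4·4 = 16 = 3·5 + 1), so t ≡ 4·1 = 4 ≡ 4 (mod 5).
    Then x = 14 + 44·4 = 190, valid modulo lcm(44, 5) = 220: x ≡ 190 (mod 220).
  Combine with x ≡ 3 (mod 19); new modulus lcm = 4180.
    Write x = 190 + 220·t and substitute into x ≡ 3 (mod 19): 220·t ≡ 3 − 190 = -187 (mod 19).
    Reduce coefficients mod 19: 11·t ≡ 3 (mod 19).
    The inverse of 11 mod 19 is 7 (since 11·7 = 77 = 4·19 + 1), so t ≡ 7·3 = 21 ≡ 2 (mod 19).
    Then x = 190 + 220·2 = 630, valid modulo lcm(220, 19) = 4180: x ≡ 630 (mod 4180).
Verify against each original: 630 mod 4 = 2, 630 mod 11 = 3, 630 mod 5 = 0, 630 mod 19 = 3.

x ≡ 630 (mod 4180).


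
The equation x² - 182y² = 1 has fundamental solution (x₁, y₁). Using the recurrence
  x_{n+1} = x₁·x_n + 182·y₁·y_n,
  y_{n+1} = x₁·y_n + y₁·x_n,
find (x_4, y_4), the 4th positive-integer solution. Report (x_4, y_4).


Step 1: Find the fundamental solution (x₁, y₁) of x² - 182y² = 1.
  Expand √182 as a continued fraction. a₀ = ⌊√182⌋ = 13; iterate m_{k+1} = d_k·a_k − m_k, d_{k+1} = (182 − m_{k+1}²)/d_k, a_{k+1} = ⌊(a₀ + m_{k+1})/d_{k+1}⌋ (starting m₀ = 0, d₀ = 1), with convergents p_k = a_k·p_{k-1} + p_{k-2}, q_k = a_k·q_{k-1} + q_{k-2} (p₋₁ = 1, q₋₁ = 0):
  k = 0: a₀ = 13; p₀/q₀ = 13/1; p₀² − 182·q₀² = 169 − 182 = -13.
  k = 1: m = 13, d = 13, a = ⌊(13 + 13)/13⌋ = 2; p/q = (2·13 + 1)/(2·1 + 0) = 27/2; p² − 182·q² = 729 − 728 = 1.
  The first convergent with p² − 182·q² = 1 gives the fundamental solution (x₁, y₁) = (27, 2).
Step 2: Apply the recurrence (x_{n+1}, y_{n+1}) = (x₁x_n + 182y₁y_n, x₁y_n + y₁x_n) repeatedly.
  From (x_1, y_1) = (27, 2): x_2 = 27·27 + 182·2·2 = 1457; y_2 = 27·2 + 2·27 = 108.
  From (x_2, y_2) = (1457, 108): x_3 = 27·1457 + 182·2·108 = 78651; y_3 = 27·108 + 2·1457 = 5830.
  From (x_3, y_3) = (78651, 5830): x_4 = 27·78651 + 182·2·5830 = 4245697; y_4 = 27·5830 + 2·78651 = 314712.
Step 3: Verify x_4² - 182·y_4² = 18025943015809 - 18025943015808 = 1 (should be 1). ✓

(x_1, y_1) = (27, 2); (x_4, y_4) = (4245697, 314712).


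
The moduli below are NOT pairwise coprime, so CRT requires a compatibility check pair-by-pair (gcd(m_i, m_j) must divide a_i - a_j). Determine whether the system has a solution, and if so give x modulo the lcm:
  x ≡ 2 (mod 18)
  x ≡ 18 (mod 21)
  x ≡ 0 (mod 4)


Moduli 18, 21, 4 are not pairwise coprime, so CRT works modulo lcm(m_i) when all pairwise compatibility conditions hold.
Pairwise compatibility: gcd(m_i, m_j) must divide a_i - a_j for every pair.
Merge one congruence at a time:
  Start: x ≡ 2 (mod 18).
  Combine with x ≡ 18 (mod 21): gcd(18, 21) = 3, and 18 - 2 = 16 is NOT divisible by 3.
    ⇒ system is inconsistent (no integer solution).

No solution (the system is inconsistent).
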